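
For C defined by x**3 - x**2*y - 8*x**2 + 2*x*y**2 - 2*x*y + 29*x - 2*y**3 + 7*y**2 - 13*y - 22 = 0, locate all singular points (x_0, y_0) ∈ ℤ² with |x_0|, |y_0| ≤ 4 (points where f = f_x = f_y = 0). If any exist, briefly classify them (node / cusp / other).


Singular points: {(3, 2)}; classification: node.

Compute partial derivatives:
  f_x = 3*x**2 - 2*x*y - 16*x + 2*y**2 - 2*y + 29.
  f_y = -x**2 + 4*x*y - 2*x - 6*y**2 + 14*y - 13.
Scan x_0 ∈ {−4, ..., 4}. For each x_0, f_y(x_0, y) is a polynomial in y; find its integer roots y ∈ {−4, ..., 4}, then test f_x and f at those candidates.
  x = -4: f_y(-4, y) = -6*y**2 - 2*y - 21; no integer root y with |y| ≤ 4.
  x = -3: f_y(-3, y) = -6*y**2 + 2*y - 16; no integer root y with |y| ≤ 4.
  x = -2: f_y(-2, y) = -6*y**2 + 6*y - 13; no integer root y with |y| ≤ 4.
  x = -1: f_y(-1, y) = -6*y**2 + 10*y - 12; no integer root y with |y| ≤ 4.
  x = 0: f_y(0, y) = -6*y**2 + 14*y - 13; no integer root y with |y| ≤ 4.
  x = 1: f_y(1, y) = -6*y**2 + 18*y - 16; no integer root y with |y| ≤ 4.
  x = 2: f_y(2, y) = -6*y**2 + 22*y - 21; no integer root y with |y| ≤ 4.
  x = 3: f_y(3, y) = -6*y**2 + 26*y - 28; vanishes at y ∈ {2}. (3, 2): f_x = 0, f = 0 — SINGULAR.
  x = 4: f_y(4, y) = -6*y**2 + 30*y - 37; no integer root y with |y| ≤ 4.
Only singular point on the grid: (3, 2).
Classify: substitute x = 3 + u, y = 2 + v and expand: f = u**3 - u**2*v - u**2 + 2*u*v**2 - 2*v**3 + v**2.
No constant or linear terms (consistent with a singular point). Quadratic part: -u**2 + v**2. Cubic part: u**3 - u**2*v + 2*u*v**2 - 2*v**3.
The quadratic part v**2 - u**2 = (v − u)(v + u) splits into two distinct linear factors, so there are two distinct tangent lines y − 2 = ±(x − 3) — this is a node (ordinary double point).
Classification: node.


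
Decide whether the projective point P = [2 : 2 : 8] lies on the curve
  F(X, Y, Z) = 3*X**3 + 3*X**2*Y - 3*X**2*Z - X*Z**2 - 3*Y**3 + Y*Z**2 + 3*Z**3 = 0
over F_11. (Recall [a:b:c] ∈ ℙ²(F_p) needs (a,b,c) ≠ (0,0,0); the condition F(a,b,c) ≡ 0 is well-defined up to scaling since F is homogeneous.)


F(2,2,8) ≡ 1 (mod 11); P is NOT on the curve.

Evaluate F(2, 2, 8) term-by-term (mod 11).
  3*X**3 ↦ 3·8·1·1 = 24
  3*X**2*Y ↦ 3·4·2·1 = 24
  -3*X**2*Z ↦ -3·4·1·8 = -96
  -X*Z**2 ↦ -1·2·1·64 = -128
  -3*Y**3 ↦ -3·1·8·1 = -24
  Y*Z**2 ↦ 1·1·2·64 = 128
  3*Z**3 ↦ 3·1·1·512 = 1536
Sum: F(2, 2, 8) = (24) + (24) + (-96) + (-128) + (-24) + (128) + (1536) = 1464.
Reducing mod 11: 1464 ≡ 1 (mod 11).
Since F(a, b, c) ≡ 1 ≠ 0 (mod 11), P does NOT lie on the curve.


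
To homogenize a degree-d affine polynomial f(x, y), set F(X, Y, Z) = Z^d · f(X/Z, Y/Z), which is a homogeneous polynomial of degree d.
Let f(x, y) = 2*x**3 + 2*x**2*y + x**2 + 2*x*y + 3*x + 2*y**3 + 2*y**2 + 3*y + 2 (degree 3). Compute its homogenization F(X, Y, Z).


F(X, Y, Z) = 2*X**3 + 2*X**2*Y + X**2*Z + 2*X*Y*Z + 3*X*Z**2 + 2*Y**3 + 2*Y**2*Z + 3*Y*Z**2 + 2*Z**3

deg(f) = 3.
Substitute x = X/Z, y = Y/Z into f, then multiply by Z^3.
  monomial 2·x^3·y^0 ↦ 2·X^3·Y^0·Z^0.
  monomial 2·x^2·y^1 ↦ 2·X^2·Y^1·Z^0.
  monomial 1·x^2·y^0 ↦ 1·X^2·Y^0·Z^1.
  monomial 2·x^1·y^1 ↦ 2·X^1·Y^1·Z^1.
  monomial 3·x^1·y^0 ↦ 3·X^1·Y^0·Z^2.
  monomial 2·x^0·y^3 ↦ 2·X^0·Y^3·Z^0.
  monomial 2·x^0·y^2 ↦ 2·X^0·Y^2·Z^1.
  monomial 3·x^0·y^1 ↦ 3·X^0·Y^1·Z^2.
  monomial 2·x^0·y^0 ↦ 2·X^0·Y^0·Z^3.
Collecting: F(X, Y, Z) = 2*X**3 + 2*X**2*Y + X**2*Z + 2*X*Y*Z + 3*X*Z**2 + 2*Y**3 + 2*Y**2*Z + 3*Y*Z**2 + 2*Z**3.


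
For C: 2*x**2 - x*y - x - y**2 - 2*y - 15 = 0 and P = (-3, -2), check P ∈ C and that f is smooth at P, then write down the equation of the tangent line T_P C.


Tangent line at P: -11*x + 5*y - 23 = 0.

Step 1: f(-3, -2) = 0, so P lies on C.
Step 2: partial derivatives
  f_x(x, y) = 4*x - y - 1, f_y(x, y) = -x - 2*y - 2.
  f_x(P) = -11, f_y(P) = 5 (gradient nonzero, so P is smooth).
Step 3: tangent line at P: -11·(x − -3) + 5·(y − -2) = 0.
Expanding: -11*x + 5*y - 23 = 0.


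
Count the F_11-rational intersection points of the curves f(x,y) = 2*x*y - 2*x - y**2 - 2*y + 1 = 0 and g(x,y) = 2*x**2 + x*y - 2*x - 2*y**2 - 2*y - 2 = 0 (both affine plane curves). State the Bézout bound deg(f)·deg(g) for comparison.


Common zeros: ∅; count = 0; Bézout bound = 4.

deg(f) = 2, deg(g) = 2, so Bézout bound = 4.
Scan x ∈ F_11. For each x, list the y ∈ F_11 with f(x, y) ≡ 0 and those with g(x, y) ≡ 0 (mod 11); the common zeros in that column are the intersection.
  x = 0: f ≡ 0 at y ∈ ∅; g ≡ 0 at y ∈ ∅; common: ∅.
  x = 1: f ≡ 0 at y ∈ ∅; g ≡ 0 at y ∈ ∅; common: ∅.
  x = 2: f ≡ 0 at y ∈ {4, 9}; g ≡ 0 at y ∈ {1, 10}; common: ∅.
  x = 3: f ≡ 0 at y ∈ ∅; g ≡ 0 at y ∈ {8, 9}; common: ∅.
  x = 4: f ≡ 0 at y ∈ ∅; g ≡ 0 at y ∈ {0, 1}; common: ∅.
  x = 5: f ≡ 0 at y ∈ ∅; g ≡ 0 at y ∈ {8, 10}; common: ∅.
  x = 6: f ≡ 0 at y ∈ {0, 10}; g ≡ 0 at y ∈ ∅; common: ∅.
  x = 7: f ≡ 0 at y ∈ {5, 7}; g ≡ 0 at y ∈ ∅; common: ∅.
  x = 8: f ≡ 0 at y ∈ {6, 8}; g ≡ 0 at y ∈ {0, 3}; common: ∅.
  x = 9: f ≡ 0 at y ∈ {2, 3}; g ≡ 0 at y ∈ ∅; common: ∅.
  x = 10: f ≡ 0 at y ∈ ∅; g ≡ 0 at y ∈ {6, 9}; common: ∅.
Collecting: common zeros = ∅, so the count is 0.
Comparison with the Bézout bound: 0 ≤ 4 = deg(f)·deg(g), as expected for curves with no common component (the affine F_11-count falls short of the bound because intersections may lie at infinity, over extension fields, or carry multiplicity).


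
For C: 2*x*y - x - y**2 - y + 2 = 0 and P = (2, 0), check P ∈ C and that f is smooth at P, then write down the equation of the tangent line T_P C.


Tangent line at P: -x + 3*y + 2 = 0.

Step 1: f(2, 0) = 0, so P lies on C.
Step 2: partial derivatives
  f_x(x, y) = 2*y - 1, f_y(x, y) = 2*x - 2*y - 1.
  f_x(P) = -1, f_y(P) = 3 (gradient nonzero, so P is smooth).
Step 3: tangent line at P: -1·(x − 2) + 3·(y − 0) = 0.
Expanding: -x + 3*y + 2 = 0.


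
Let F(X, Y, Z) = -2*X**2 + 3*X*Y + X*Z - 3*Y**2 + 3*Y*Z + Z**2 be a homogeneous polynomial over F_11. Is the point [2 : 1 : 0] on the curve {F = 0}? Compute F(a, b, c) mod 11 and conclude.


F(2,1,0) ≡ 6 (mod 11); P is NOT on the curve.

Evaluate F(2, 1, 0) term-by-term (mod 11).
  -2*X**2 ↦ -2·4·1·1 = -8
  3*X*Y ↦ 3·2·1·1 = 6
  X*Z ↦ 1·2·1·0 = 0
  -3*Y**2 ↦ -3·1·1·1 = -3
  3*Y*Z ↦ 3·1·1·0 = 0
  Z**2 ↦ 1·1·1·0 = 0
Sum: F(2, 1, 0) = (-8) + (6) + (0) + (-3) + (0) + (0) = -5.
Reducing mod 11: -5 ≡ 6 (mod 11).
Since F(a, b, c) ≡ 6 ≠ 0 (mod 11), P does NOT lie on the curve.


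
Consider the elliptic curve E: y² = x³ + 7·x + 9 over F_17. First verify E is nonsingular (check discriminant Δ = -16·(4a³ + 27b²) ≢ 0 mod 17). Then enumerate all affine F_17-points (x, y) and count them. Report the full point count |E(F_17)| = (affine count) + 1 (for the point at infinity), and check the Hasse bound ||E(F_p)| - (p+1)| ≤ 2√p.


Affine points = {(0, 3), (0, 14), (1, 0), (4, 4), (4, 13), (5, 4), (5, 13), (8, 4), (8, 13), (9, 6), (9, 11), (10, 5), (10, 12), (12, 6), (12, 11), (13, 6), (13, 11), (15, 2), (15, 15), (16, 1), (16, 16)}; affine count = 21; |E(F_17)| = 22.

Discriminant check: Δ ∝ 4a³ + 27b² = 4·7³ + 27·9² = 4·343 + 27·81 ≡ 6 (mod 17). Nonzero ⇒ E is nonsingular.
For each x ∈ F_17, compute rhs = x³ + 7·x + 9 mod 17, then count y ∈ F_17 with y² ≡ rhs.
  x = 0: rhs = 9, matching y values: 3, 14 (2 points).
  x = 1: rhs = 0, matching y values: 0 (1 points).
  x = 2: rhs = 14, matching y values: none (0 points).
  x = 3: rhs = 6, matching y values: none (0 points).
  x = 4: rhs = 16, matching y values: 4, 13 (2 points).
  x = 5: rhs = 16, matching y values: 4, 13 (2 points).
  x = 6: rhs = 12, matching y values: none (0 points).
  x = 7: rhs = 10, matching y values: none (0 points).
  x = 8: rhs = 16, matching y values: 4, 13 (2 points).
  x = 9: rhs = 2, matching y values: 6, 11 (2 points).
  x = 10: rhs = 8, matching y values: 5, 12 (2 points).
  x = 11: rhs = 6, matching y values: none (0 points).
  x = 12: rhs = 2, matching y values: 6, 11 (2 points).
  x = 13: rhs = 2, matching y values: 6, 11 (2 points).
  x = 14: rhs = 12, matching y values: none (0 points).
  x = 15: rhs = 4, matching y values: 2, 15 (2 points).
  x = 16: rhs = 1, matching y values: 1, 16 (2 points).
Total affine count: 21.
Full point count |E(F_17)| = 21 + 1 = 22.
Hasse bound: |22 − (17+1)| = |4| = 4 ≤ 2√17 ≈ 8.2462 ✓.


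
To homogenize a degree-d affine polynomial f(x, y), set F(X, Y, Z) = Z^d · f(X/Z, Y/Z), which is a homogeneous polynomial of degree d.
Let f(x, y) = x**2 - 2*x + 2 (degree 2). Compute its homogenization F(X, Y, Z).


F(X, Y, Z) = X**2 - 2*X*Z + 2*Z**2

deg(f) = 2.
Substitute x = X/Z, y = Y/Z into f, then multiply by Z^2.
  monomial 1·x^2·y^0 ↦ 1·X^2·Y^0·Z^0.
  monomial -2·x^1·y^0 ↦ -2·X^1·Y^0·Z^1.
  monomial 2·x^0·y^0 ↦ 2·X^0·Y^0·Z^2.
Collecting: F(X, Y, Z) = X**2 - 2*X*Z + 2*Z**2.


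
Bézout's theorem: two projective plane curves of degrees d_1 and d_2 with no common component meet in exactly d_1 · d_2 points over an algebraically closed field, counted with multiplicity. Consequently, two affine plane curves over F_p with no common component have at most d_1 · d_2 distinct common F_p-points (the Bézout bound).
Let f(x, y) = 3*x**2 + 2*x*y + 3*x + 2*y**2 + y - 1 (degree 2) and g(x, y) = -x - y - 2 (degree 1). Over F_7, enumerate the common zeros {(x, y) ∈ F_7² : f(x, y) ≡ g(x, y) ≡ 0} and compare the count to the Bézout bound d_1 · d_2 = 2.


Common zeros: {(1, 4), (4, 1)}; count = 2; Bézout bound = 2.

deg(f) = 2, deg(g) = 1, so Bézout bound = 2.
Scan x ∈ F_7. For each x, list the y ∈ F_7 with f(x, y) ≡ 0 and those with g(x, y) ≡ 0 (mod 7); the common zeros in that column are the intersection.
  x = 0: f ≡ 0 at y ∈ {4, 6}; g ≡ 0 at y ∈ {5}; common: ∅.
  x = 1: f ≡ 0 at y ∈ {4, 5}; g ≡ 0 at y ∈ {4}; common: {4}.
  x = 2: f ≡ 0 at y ∈ {2, 6}; g ≡ 0 at y ∈ {3}; common: ∅.
  x = 3: f ≡ 0 at y ∈ {0}; g ≡ 0 at y ∈ {2}; common: ∅.
  x = 4: f ≡ 0 at y ∈ {1, 5}; g ≡ 0 at y ∈ {1}; common: {1}.
  x = 5: f ≡ 0 at y ∈ {2, 3}; g ≡ 0 at y ∈ {0}; common: ∅.
  x = 6: f ≡ 0 at y ∈ {1, 3}; g ≡ 0 at y ∈ {6}; common: ∅.
Collecting: common zeros = {(1, 4), (4, 1)}, so the count is 2.
Comparison with the Bézout bound: 2 ≤ 2 = deg(f)·deg(g), as expected for curves with no common component (the bound is attained).


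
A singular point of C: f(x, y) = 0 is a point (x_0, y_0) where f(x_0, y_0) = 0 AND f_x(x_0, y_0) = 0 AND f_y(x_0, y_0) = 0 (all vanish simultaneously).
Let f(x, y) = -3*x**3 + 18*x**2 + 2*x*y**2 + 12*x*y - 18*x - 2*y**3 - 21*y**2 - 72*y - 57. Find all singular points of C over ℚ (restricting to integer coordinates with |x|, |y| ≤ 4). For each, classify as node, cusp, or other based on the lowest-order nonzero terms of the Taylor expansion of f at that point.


Singular points: {(2, -3)}; classification: cusp.

Compute partial derivatives:
  f_x = -9*x**2 + 36*x + 2*y**2 + 12*y - 18.
  f_y = 4*x*y + 12*x - 6*y**2 - 42*y - 72.
Scan x_0 ∈ {−4, ..., 4}. For each x_0, f_y(x_0, y) is a polynomial in y; find its integer roots y ∈ {−4, ..., 4}, then test f_x and f at those candidates.
  x = -4: f_y(-4, y) = -6*y**2 - 58*y - 120; vanishes at y ∈ {-3}. (-4, -3): f_x = -324 ≠ 0.
  x = -3: f_y(-3, y) = -6*y**2 - 54*y - 108; vanishes at y ∈ {-3}. (-3, -3): f_x = -225 ≠ 0.
  x = -2: f_y(-2, y) = -6*y**2 - 50*y - 96; vanishes at y ∈ {-3}. (-2, -3): f_x = -144 ≠ 0.
  x = -1: f_y(-1, y) = -6*y**2 - 46*y - 84; vanishes at y ∈ {-3}. (-1, -3): f_x = -81 ≠ 0.
  x = 0: f_y(0, y) = -6*y**2 - 42*y - 72; vanishes at y ∈ {-4, -3}. (0, -4): f_x = -34 ≠ 0; (0, -3): f_x = -36 ≠ 0.
  x = 1: f_y(1, y) = -6*y**2 - 38*y - 60; vanishes at y ∈ {-3}. (1, -3): f_x = -9 ≠ 0.
  x = 2: f_y(2, y) = -6*y**2 - 34*y - 48; vanishes at y ∈ {-3}. (2, -3): f_x = 0, f = 0 — SINGULAR.
  x = 3: f_y(3, y) = -6*y**2 - 30*y - 36; vanishes at y ∈ {-3, -2}. (3, -3): f_x = -9 ≠ 0; (3, -2): f_x = -7 ≠ 0.
  x = 4: f_y(4, y) = -6*y**2 - 26*y - 24; vanishes at y ∈ {-3}. (4, -3): f_x = -36 ≠ 0.
Only singular point on the grid: (2, -3).
Classify: substitute x = 2 + u, y = -3 + v and expand: f = -3*u**3 + 2*u*v**2 - 2*v**3 + v**2.
No constant or linear terms (consistent with a singular point). Quadratic part: v**2. Cubic part: -3*u**3 + 2*u*v**2 - 2*v**3.
The quadratic part v**2 is a perfect square, so there is a single (double) tangent line v = 0, i.e. y = -3. Restricting the cubic part to that line (v = 0) leaves -3*u**3 ≠ 0, so f is not divisible by v and the branch is v² ≈ 3*u**3 to lowest order — this is a cusp.
Classification: cusp.


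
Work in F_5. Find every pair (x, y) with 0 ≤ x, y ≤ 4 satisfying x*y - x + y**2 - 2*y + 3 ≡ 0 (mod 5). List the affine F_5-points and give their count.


Affine F_5-points: {(2, 2), (2, 3), (3, 0), (3, 4)}; count = 4.

For each of the 25 pairs (x, y) ∈ F_5², evaluate f(x, y) mod 5. Record the zeros.
  x = 0: [0↦3, 1↦2, 2↦3, 3↦1, 4↦1]  zeros at y ∈ ∅
  x = 1: [0↦2, 1↦2, 2↦4, 3↦3, 4↦4]  zeros at y ∈ ∅
  x = 2: [0↦1, 1↦2, 2↦0, 3↦0, 4↦2]  zeros at y ∈ {2, 3}
  x = 3: [0↦0, 1↦2, 2↦1, 3↦2, 4↦0]  zeros at y ∈ {0, 4}
  x = 4: [0↦4, 1↦2, 2↦2, 3↦4, 4↦3]  zeros at y ∈ ∅
Collecting zeros: affine points = {(2, 2), (2, 3), (3, 0), (3, 4)}.
Total count |C(F_5)_aff| = 4.


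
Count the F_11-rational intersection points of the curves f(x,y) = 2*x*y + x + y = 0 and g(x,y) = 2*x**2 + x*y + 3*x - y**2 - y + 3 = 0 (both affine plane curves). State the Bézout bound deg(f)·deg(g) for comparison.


Common zeros: {(3, 9)}; count = 1; Bézout bound = 4.

deg(f) = 2, deg(g) = 2, so Bézout bound = 4.
Scan x ∈ F_11. For each x, list the y ∈ F_11 with f(x, y) ≡ 0 and those with g(x, y) ≡ 0 (mod 11); the common zeros in that column are the intersection.
  x = 0: f ≡ 0 at y ∈ {0}; g ≡ 0 at y ∈ ∅; common: ∅.
  x = 1: f ≡ 0 at y ∈ {7}; g ≡ 0 at y ∈ ∅; common: ∅.
  x = 2: f ≡ 0 at y ∈ {4}; g ≡ 0 at y ∈ {3, 9}; common: ∅.
  x = 3: f ≡ 0 at y ∈ {9}; g ≡ 0 at y ∈ {4, 9}; common: {9}.
  x = 4: f ≡ 0 at y ∈ {2}; g ≡ 0 at y ∈ ∅; common: ∅.
  x = 5: f ≡ 0 at y ∈ ∅; g ≡ 0 at y ∈ ∅; common: ∅.
  x = 6: f ≡ 0 at y ∈ {8}; g ≡ 0 at y ∈ {2, 3}; common: ∅.
  x = 7: f ≡ 0 at y ∈ {1}; g ≡ 0 at y ∈ ∅; common: ∅.
  x = 8: f ≡ 0 at y ∈ {6}; g ≡ 0 at y ∈ {2, 5}; common: ∅.
  x = 9: f ≡ 0 at y ∈ {3}; g ≡ 0 at y ∈ ∅; common: ∅.
  x = 10: f ≡ 0 at y ∈ {10}; g ≡ 0 at y ∈ {4, 5}; common: ∅.
Collecting: common zeros = {(3, 9)}, so the count is 1.
Comparison with the Bézout bound: 1 ≤ 4 = deg(f)·deg(g), as expected for curves with no common component (the affine F_11-count falls short of the bound because intersections may lie at infinity, over extension fields, or carry multiplicity).


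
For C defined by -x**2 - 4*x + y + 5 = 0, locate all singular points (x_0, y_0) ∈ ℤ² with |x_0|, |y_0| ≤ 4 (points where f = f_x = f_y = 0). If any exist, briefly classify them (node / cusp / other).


No singular points in the scanned grid; C is smooth there.

Compute partial derivatives:
  f_x = -2*x - 4.
  f_y = 1.
f_y = 1 is a nonzero constant, so f_y never vanishes: no point (x, y) can satisfy f = f_x = f_y = 0. In particular no (x, y) ∈ {−4, ..., 4}² is singular; the curve is smooth.


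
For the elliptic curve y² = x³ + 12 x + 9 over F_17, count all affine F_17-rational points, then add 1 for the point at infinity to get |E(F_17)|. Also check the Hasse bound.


Affine points = {(0, 3), (0, 14), (3, 2), (3, 15), (4, 6), (4, 11), (6, 5), (6, 12), (9, 8), (9, 9), (13, 4), (13, 13), (16, 8), (16, 9)}; affine count = 14; |E(F_17)| = 15.

Discriminant check: Δ ∝ 4a³ + 27b² = 4·12³ + 27·9² = 4·1728 + 27·81 ≡ 4 (mod 17). Nonzero ⇒ E is nonsingular.
For each x ∈ F_17, compute rhs = x³ + 12·x + 9 mod 17, then count y ∈ F_17 with y² ≡ rhs.
  x = 0: rhs = 9, matching y values: 3, 14 (2 points).
  x = 1: rhs = 5, matching y values: none (0 points).
  x = 2: rhs = 7, matching y values: none (0 points).
  x = 3: rhs = 4, matching y values: 2, 15 (2 points).
  x = 4: rhs = 2, matching y values: 6, 11 (2 points).
  x = 5: rhs = 7, matching y values: none (0 points).
  x = 6: rhs = 8, matching y values: 5, 12 (2 points).
  x = 7: rhs = 11, matching y values: none (0 points).
  x = 8: rhs = 5, matching y values: none (0 points).
  x = 9: rhs = 13, matching y values: 8, 9 (2 points).
  x = 10: rhs = 7, matching y values: none (0 points).
  x = 11: rhs = 10, matching y values: none (0 points).
  x = 12: rhs = 11, matching y values: none (0 points).
  x = 13: rhs = 16, matching y values: 4, 13 (2 points).
  x = 14: rhs = 14, matching y values: none (0 points).
  x = 15: rhs = 11, matching y values: none (0 points).
  x = 16: rhs = 13, matching y values: 8, 9 (2 points).
Total affine count: 14.
Full point count |E(F_17)| = 14 + 1 = 15.
Hasse bound: |15 − (17+1)| = |-3| = 3 ≤ 2√17 ≈ 8.2462 ✓.


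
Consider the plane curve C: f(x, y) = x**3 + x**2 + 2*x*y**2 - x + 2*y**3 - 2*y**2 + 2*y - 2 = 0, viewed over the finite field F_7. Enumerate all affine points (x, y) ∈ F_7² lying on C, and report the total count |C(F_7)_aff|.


Affine F_7-points: {(0, 1), (1, 5), (2, 1), (3, 4), (4, 1), (5, 6)}; count = 6.

For each of the 49 pairs (x, y) ∈ F_7², evaluate f(x, y) mod 7. Record the zeros.
  x = 0: [0↦5, 1↦0, 2↦3, 3↦5, 4↦4, 5↦5, 6↦6]  zeros at y ∈ {1}
  x = 1: [0↦6, 1↦3, 2↦5, 3↦3, 4↦2, 5↦0, 6↦2]  zeros at y ∈ {5}
  x = 2: [0↦1, 1↦0, 2↦1, 3↦2, 4↦1, 5↦3, 6↦6]  zeros at y ∈ {1}
  x = 3: [0↦3, 1↦4, 2↦4, 3↦1, 4↦0, 5↦6, 6↦3]  zeros at y ∈ {4}
  x = 4: [0↦4, 1↦0, 2↦6, 3↦6, 4↦5, 5↦1, 6↦6]  zeros at y ∈ {1}
  x = 5: [0↦3, 1↦1, 2↦6, 3↦2, 4↦1, 5↦1, 6↦0]  zeros at y ∈ {6}
  x = 6: [0↦6, 1↦6, 2↦3, 3↦2, 4↦1, 5↦5, 6↦5]  zeros at y ∈ ∅
Collecting zeros: affine points = {(0, 1), (1, 5), (2, 1), (3, 4), (4, 1), (5, 6)}.
Total count |C(F_7)_aff| = 6.


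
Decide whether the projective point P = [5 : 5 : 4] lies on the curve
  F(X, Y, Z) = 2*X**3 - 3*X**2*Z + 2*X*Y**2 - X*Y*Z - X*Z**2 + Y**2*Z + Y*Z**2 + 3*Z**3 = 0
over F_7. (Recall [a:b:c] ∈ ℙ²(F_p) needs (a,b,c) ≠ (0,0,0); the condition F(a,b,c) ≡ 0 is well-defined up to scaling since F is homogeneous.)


F(5,5,4) ≡ 0 (mod 7); P is on the curve.

Evaluate F(5, 5, 4) term-by-term (mod 7).
  2*X**3 ↦ 2·125·1·1 = 250
  -3*X**2*Z ↦ -3·25·1·4 = -300
  2*X*Y**2 ↦ 2·5·25·1 = 250
  -X*Y*Z ↦ -1·5·5·4 = -100
  -X*Z**2 ↦ -1·5·1·16 = -80
  Y**2*Z ↦ 1·1·25·4 = 100
  Y*Z**2 ↦ 1·1·5·16 = 80
  3*Z**3 ↦ 3·1·1·64 = 192
Sum: F(5, 5, 4) = (250) + (-300) + (250) + (-100) + (-80) + (100) + (80) + (192) = 392.
Reducing mod 7: 392 ≡ 0 (mod 7).
Since F(a, b, c) ≡ 0 (mod 7), P lies on the curve.


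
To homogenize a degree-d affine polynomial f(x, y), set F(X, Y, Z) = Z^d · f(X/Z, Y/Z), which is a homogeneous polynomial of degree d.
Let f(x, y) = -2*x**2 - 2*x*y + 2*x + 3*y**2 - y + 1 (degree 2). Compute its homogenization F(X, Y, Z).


F(X, Y, Z) = -2*X**2 - 2*X*Y + 2*X*Z + 3*Y**2 - Y*Z + Z**2

deg(f) = 2.
Substitute x = X/Z, y = Y/Z into f, then multiply by Z^2.
  monomial -2·x^2·y^0 ↦ -2·X^2·Y^0·Z^0.
  monomial -2·x^1·y^1 ↦ -2·X^1·Y^1·Z^0.
  monomial 2·x^1·y^0 ↦ 2·X^1·Y^0·Z^1.
  monomial 3·x^0·y^2 ↦ 3·X^0·Y^2·Z^0.
  monomial -1·x^0·y^1 ↦ -1·X^0·Y^1·Z^1.
  monomial 1·x^0·y^0 ↦ 1·X^0·Y^0·Z^2.
Collecting: F(X, Y, Z) = -2*X**2 - 2*X*Y + 2*X*Z + 3*Y**2 - Y*Z + Z**2.


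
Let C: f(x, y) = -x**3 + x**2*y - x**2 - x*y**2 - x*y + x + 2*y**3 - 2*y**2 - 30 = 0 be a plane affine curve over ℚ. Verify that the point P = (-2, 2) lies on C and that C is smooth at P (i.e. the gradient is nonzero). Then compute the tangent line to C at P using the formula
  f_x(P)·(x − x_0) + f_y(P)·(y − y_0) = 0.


Tangent line at P: -21*x + 30*y - 102 = 0.

Step 1: f(-2, 2) = 0, so P lies on C.
Step 2: partial derivatives
  f_x(x, y) = -3*x**2 + 2*x*y - 2*x - y**2 - y + 1, f_y(x, y) = x**2 - 2*x*y - x + 6*y**2 - 4*y.
  f_x(P) = -21, f_y(P) = 30 (gradient nonzero, so P is smooth).
Step 3: tangent line at P: -21·(x − -2) + 30·(y − 2) = 0.
Expanding: -21*x + 30*y - 102 = 0.


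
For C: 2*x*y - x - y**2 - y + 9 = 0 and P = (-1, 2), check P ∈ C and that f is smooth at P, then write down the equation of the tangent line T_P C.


Tangent line at P: 3*x - 7*y + 17 = 0.

Step 1: f(-1, 2) = 0, so P lies on C.
Step 2: partial derivatives
  f_x(x, y) = 2*y - 1, f_y(x, y) = 2*x - 2*y - 1.
  f_x(P) = 3, f_y(P) = -7 (gradient nonzero, so P is smooth).
Step 3: tangent line at P: 3·(x − -1) + -7·(y − 2) = 0.
Expanding: 3*x - 7*y + 17 = 0.


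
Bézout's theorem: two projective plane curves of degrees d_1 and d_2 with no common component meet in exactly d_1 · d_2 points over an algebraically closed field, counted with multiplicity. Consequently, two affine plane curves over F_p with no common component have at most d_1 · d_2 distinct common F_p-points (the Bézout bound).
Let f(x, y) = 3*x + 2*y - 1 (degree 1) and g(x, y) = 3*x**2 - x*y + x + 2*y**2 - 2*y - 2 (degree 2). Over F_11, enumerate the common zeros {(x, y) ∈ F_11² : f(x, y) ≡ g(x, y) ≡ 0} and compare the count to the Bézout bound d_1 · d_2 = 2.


Common zeros: {(6, 8), (8, 5)}; count = 2; Bézout bound = 2.

deg(f) = 1, deg(g) = 2, so Bézout bound = 2.
Scan x ∈ F_11. For each x, list the y ∈ F_11 with f(x, y) ≡ 0 and those with g(x, y) ≡ 0 (mod 11); the common zeros in that column are the intersection.
  x = 0: f ≡ 0 at y ∈ {6}; g ≡ 0 at y ∈ {4, 8}; common: ∅.
  x = 1: f ≡ 0 at y ∈ {10}; g ≡ 0 at y ∈ {3, 4}; common: ∅.
  x = 2: f ≡ 0 at y ∈ {3}; g ≡ 0 at y ∈ ∅; common: ∅.
  x = 3: f ≡ 0 at y ∈ {7}; g ≡ 0 at y ∈ ∅; common: ∅.
  x = 4: f ≡ 0 at y ∈ {0}; g ≡ 0 at y ∈ ∅; common: ∅.
  x = 5: f ≡ 0 at y ∈ {4}; g ≡ 0 at y ∈ ∅; common: ∅.
  x = 6: f ≡ 0 at y ∈ {8}; g ≡ 0 at y ∈ {7, 8}; common: {8}.
  x = 7: f ≡ 0 at y ∈ {1}; g ≡ 0 at y ∈ {3, 7}; common: ∅.
  x = 8: f ≡ 0 at y ∈ {5}; g ≡ 0 at y ∈ {0, 5}; common: {5}.
  x = 9: f ≡ 0 at y ∈ {9}; g ≡ 0 at y ∈ ∅; common: ∅.
  x = 10: f ≡ 0 at y ∈ {2}; g ≡ 0 at y ∈ {0, 6}; common: ∅.
Collecting: common zeros = {(6, 8), (8, 5)}, so the count is 2.
Comparison with the Bézout bound: 2 ≤ 2 = deg(f)·deg(g), as expected for curves with no common component (the bound is attained).


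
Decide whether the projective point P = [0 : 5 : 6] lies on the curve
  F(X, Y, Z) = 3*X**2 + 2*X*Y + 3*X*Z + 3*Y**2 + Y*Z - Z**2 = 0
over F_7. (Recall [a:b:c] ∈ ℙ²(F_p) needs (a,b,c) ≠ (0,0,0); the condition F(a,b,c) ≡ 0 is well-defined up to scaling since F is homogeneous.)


F(0,5,6) ≡ 6 (mod 7); P is NOT on the curve.

Evaluate F(0, 5, 6) term-by-term (mod 7).
  3*X**2 ↦ 3·0·1·1 = 0
  2*X*Y ↦ 2·0·5·1 = 0
  3*X*Z ↦ 3·0·1·6 = 0
  3*Y**2 ↦ 3·1·25·1 = 75
  Y*Z ↦ 1·1·5·6 = 30
  -Z**2 ↦ -1·1·1·36 = -36
Sum: F(0, 5, 6) = (0) + (0) + (0) + (75) + (30) + (-36) = 69.
Reducing mod 7: 69 ≡ 6 (mod 7).
Since F(a, b, c) ≡ 6 ≠ 0 (mod 7), P does NOT lie on the curve.


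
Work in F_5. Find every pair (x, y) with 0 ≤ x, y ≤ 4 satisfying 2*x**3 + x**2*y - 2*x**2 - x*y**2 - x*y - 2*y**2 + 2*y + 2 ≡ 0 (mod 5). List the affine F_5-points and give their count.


Affine F_5-points: {(0, 3), (2, 0), (2, 1), (3, 4)}; count = 4.

For each of the 25 pairs (x, y) ∈ F_5², evaluate f(x, y) mod 5. Record the zeros.
  x = 0: [0↦2, 1↦2, 2↦3, 3↦0, 4↦3]  zeros at y ∈ {3}
  x = 1: [0↦2, 1↦1, 2↦4, 3↦1, 4↦2]  zeros at y ∈ ∅
  x = 2: [0↦0, 1↦0, 2↦2, 3↦1, 4↦2]  zeros at y ∈ {0, 1}
  x = 3: [0↦3, 1↦1, 2↦4, 3↦2, 4↦0]  zeros at y ∈ {4}
  x = 4: [0↦3, 1↦1, 2↦2, 3↦1, 4↦3]  zeros at y ∈ ∅
Collecting zeros: affine points = {(0, 3), (2, 0), (2, 1), (3, 4)}.
Total count |C(F_5)_aff| = 4.


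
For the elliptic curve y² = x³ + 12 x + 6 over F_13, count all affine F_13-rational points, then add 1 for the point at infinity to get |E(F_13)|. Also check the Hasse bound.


Affine points = {(2, 5), (2, 8), (3, 2), (3, 11), (4, 1), (4, 12), (5, 3), (5, 10), (7, 2), (7, 11), (8, 4), (8, 9), (11, 0)}; affine count = 13; |E(F_13)| = 14.

Discriminant check: Δ ∝ 4a³ + 27b² = 4·12³ + 27·6² = 4·1728 + 27·36 ≡ 6 (mod 13). Nonzero ⇒ E is nonsingular.
For each x ∈ F_13, compute rhs = x³ + 12·x + 6 mod 13, then count y ∈ F_13 with y² ≡ rhs.
  x = 0: rhs = 6, matching y values: none (0 points).
  x = 1: rhs = 6, matching y values: none (0 points).
  x = 2: rhs = 12, matching y values: 5, 8 (2 points).
  x = 3: rhs = 4, matching y values: 2, 11 (2 points).
  x = 4: rhs = 1, matching y values: 1, 12 (2 points).
  x = 5: rhs = 9, matching y values: 3, 10 (2 points).
  x = 6: rhs = 8, matching y values: none (0 points).
  x = 7: rhs = 4, matching y values: 2, 11 (2 points).
  x = 8: rhs = 3, matching y values: 4, 9 (2 points).
  x = 9: rhs = 11, matching y values: none (0 points).
  x = 10: rhs = 8, matching y values: none (0 points).
  x = 11: rhs = 0, matching y values: 0 (1 points).
  x = 12: rhs = 6, matching y values: none (0 points).
Total affine count: 13.
Full point count |E(F_13)| = 13 + 1 = 14.
Hasse bound: |14 − (13+1)| = |0| = 0 ≤ 2√13 ≈ 7.2111 ✓.


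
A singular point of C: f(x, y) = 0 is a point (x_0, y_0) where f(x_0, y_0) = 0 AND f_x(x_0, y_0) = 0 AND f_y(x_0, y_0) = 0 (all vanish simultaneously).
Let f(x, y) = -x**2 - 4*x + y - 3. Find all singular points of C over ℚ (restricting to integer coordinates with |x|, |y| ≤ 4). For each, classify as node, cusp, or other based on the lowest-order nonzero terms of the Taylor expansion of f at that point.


No singular points in the scanned grid; C is smooth there.

Compute partial derivatives:
  f_x = -2*x - 4.
  f_y = 1.
f_y = 1 is a nonzero constant, so f_y never vanishes: no point (x, y) can satisfy f = f_x = f_y = 0. In particular no (x, y) ∈ {−4, ..., 4}² is singular; the curve is smooth.


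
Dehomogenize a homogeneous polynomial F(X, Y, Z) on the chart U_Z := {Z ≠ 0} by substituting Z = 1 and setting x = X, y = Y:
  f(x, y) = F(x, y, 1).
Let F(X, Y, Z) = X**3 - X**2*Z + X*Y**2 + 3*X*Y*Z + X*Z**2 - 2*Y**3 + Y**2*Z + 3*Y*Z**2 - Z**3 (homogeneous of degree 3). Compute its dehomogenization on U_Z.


f(x, y) = x**3 - x**2 + x*y**2 + 3*x*y + x - 2*y**3 + y**2 + 3*y - 1

On U_Z we set Z = 1. Each monomial c·X^i·Y^j·Z^k in F becomes c·x^i·y^j·1^k = c·x^i·y^j.
Substituting Z = 1: F(X, Y, 1) = x**3 - x**2 + x*y**2 + 3*x*y + x - 2*y**3 + y**2 + 3*y - 1.
Note: deg(f) ≤ deg(F) = 3; strict inequality happens when F is divisible by Z (lost terms).


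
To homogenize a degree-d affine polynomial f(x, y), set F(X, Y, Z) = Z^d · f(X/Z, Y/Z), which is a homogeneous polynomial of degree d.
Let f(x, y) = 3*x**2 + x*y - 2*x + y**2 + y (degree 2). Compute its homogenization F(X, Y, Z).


F(X, Y, Z) = 3*X**2 + X*Y - 2*X*Z + Y**2 + Y*Z

deg(f) = 2.
Substitute x = X/Z, y = Y/Z into f, then multiply by Z^2.
  monomial 3·x^2·y^0 ↦ 3·X^2·Y^0·Z^0.
  monomial 1·x^1·y^1 ↦ 1·X^1·Y^1·Z^0.
  monomial -2·x^1·y^0 ↦ -2·X^1·Y^0·Z^1.
  monomial 1·x^0·y^2 ↦ 1·X^0·Y^2·Z^0.
  monomial 1·x^0·y^1 ↦ 1·X^0·Y^1·Z^1.
Collecting: F(X, Y, Z) = 3*X**2 + X*Y - 2*X*Z + Y**2 + Y*Z.


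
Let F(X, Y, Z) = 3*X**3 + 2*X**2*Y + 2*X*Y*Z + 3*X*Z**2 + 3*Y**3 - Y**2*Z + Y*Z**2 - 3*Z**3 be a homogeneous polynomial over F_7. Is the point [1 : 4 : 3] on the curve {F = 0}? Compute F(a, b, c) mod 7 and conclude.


F(1,4,3) ≡ 0 (mod 7); P is on the curve.

Evaluate F(1, 4, 3) term-by-term (mod 7).
  3*X**3 ↦ 3·1·1·1 = 3
  2*X**2*Y ↦ 2·1·4·1 = 8
  2*X*Y*Z ↦ 2·1·4·3 = 24
  3*X*Z**2 ↦ 3·1·1·9 = 27
  3*Y**3 ↦ 3·1·64·1 = 192
  -Y**2*Z ↦ -1·1·16·3 = -48
  Y*Z**2 ↦ 1·1·4·9 = 36
  -3*Z**3 ↦ -3·1·1·27 = -81
Sum: F(1, 4, 3) = (3) + (8) + (24) + (27) + (192) + (-48) + (36) + (-81) = 161.
Reducing mod 7: 161 ≡ 0 (mod 7).
Since F(a, b, c) ≡ 0 (mod 7), P lies on the curve.


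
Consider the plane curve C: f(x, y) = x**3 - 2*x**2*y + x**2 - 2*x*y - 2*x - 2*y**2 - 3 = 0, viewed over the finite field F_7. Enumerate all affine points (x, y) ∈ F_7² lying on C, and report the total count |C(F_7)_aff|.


Affine F_7-points: {(0, 3), (0, 4), (2, 3), (2, 5), (3, 3), (3, 6)}; count = 6.

For each of the 49 pairs (x, y) ∈ F_7², evaluate f(x, y) mod 7. Record the zeros.
  x = 0: [0↦4, 1↦2, 2↦3, 3↦0, 4↦0, 5↦3, 6↦2]  zeros at y ∈ {3, 4}
  x = 1: [0↦4, 1↦5, 2↦2, 3↦2, 4↦5, 5↦4, 6↦6]  zeros at y ∈ ∅
  x = 2: [0↦5, 1↦5, 2↦1, 3↦0, 4↦2, 5↦0, 6↦1]  zeros at y ∈ {3, 5}
  x = 3: [0↦6, 1↦1, 2↦6, 3↦0, 4↦4, 5↦4, 6↦0]  zeros at y ∈ {3, 6}
  x = 4: [0↦6, 1↦6, 2↦2, 3↦1, 4↦3, 5↦1, 6↦2]  zeros at y ∈ ∅
  x = 5: [0↦4, 1↦5, 2↦2, 3↦2, 4↦5, 5↦4, 6↦6]  zeros at y ∈ ∅
  x = 6: [0↦6, 1↦4, 2↦5, 3↦2, 4↦2, 5↦5, 6↦4]  zeros at y ∈ ∅
Collecting zeros: affine points = {(0, 3), (0, 4), (2, 3), (2, 5), (3, 3), (3, 6)}.
Total count |C(F_7)_aff| = 6.


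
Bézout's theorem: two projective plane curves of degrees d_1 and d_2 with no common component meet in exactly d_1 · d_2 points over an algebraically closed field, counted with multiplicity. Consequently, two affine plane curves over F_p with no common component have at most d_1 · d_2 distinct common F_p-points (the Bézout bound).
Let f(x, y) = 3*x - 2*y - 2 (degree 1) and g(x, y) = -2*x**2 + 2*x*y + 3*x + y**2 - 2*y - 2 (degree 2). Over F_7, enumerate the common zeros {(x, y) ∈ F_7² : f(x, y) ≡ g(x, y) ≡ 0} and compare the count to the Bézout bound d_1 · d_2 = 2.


Common zeros: ∅; count = 0; Bézout bound = 2.

deg(f) = 1, deg(g) = 2, so Bézout bound = 2.
Scan x ∈ F_7. For each x, list the y ∈ F_7 with f(x, y) ≡ 0 and those with g(x, y) ≡ 0 (mod 7); the common zeros in that column are the intersection.
  x = 0: f ≡ 0 at y ∈ {6}; g ≡ 0 at y ∈ ∅; common: ∅.
  x = 1: f ≡ 0 at y ∈ {4}; g ≡ 0 at y ∈ {1, 6}; common: ∅.
  x = 2: f ≡ 0 at y ∈ {2}; g ≡ 0 at y ∈ ∅; common: ∅.
  x = 3: f ≡ 0 at y ∈ {0}; g ≡ 0 at y ∈ {4, 6}; common: ∅.
  x = 4: f ≡ 0 at y ∈ {5}; g ≡ 0 at y ∈ ∅; common: ∅.
  x = 5: f ≡ 0 at y ∈ {3}; g ≡ 0 at y ∈ {1, 5}; common: ∅.
  x = 6: f ≡ 0 at y ∈ {1}; g ≡ 0 at y ∈ {0, 4}; common: ∅.
Collecting: common zeros = ∅, so the count is 0.
Comparison with the Bézout bound: 0 ≤ 2 = deg(f)·deg(g), as expected for curves with no common component (the affine F_7-count falls short of the bound because intersections may lie at infinity, over extension fields, or carry multiplicity).


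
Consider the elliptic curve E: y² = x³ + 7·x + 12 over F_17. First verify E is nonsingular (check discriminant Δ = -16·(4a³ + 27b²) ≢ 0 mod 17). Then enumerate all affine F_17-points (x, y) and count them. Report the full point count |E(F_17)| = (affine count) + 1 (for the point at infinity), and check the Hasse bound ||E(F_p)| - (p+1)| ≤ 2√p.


Affine points = {(2, 0), (3, 3), (3, 14), (4, 6), (4, 11), (5, 6), (5, 11), (6, 7), (6, 10), (7, 8), (7, 9), (8, 6), (8, 11), (11, 3), (11, 14), (14, 7), (14, 10), (16, 2), (16, 15)}; affine count = 19; |E(F_17)| = 20.

Discriminant check: Δ ∝ 4a³ + 27b² = 4·7³ + 27·12² = 4·343 + 27·144 ≡ 7 (mod 17). Nonzero ⇒ E is nonsingular.
For each x ∈ F_17, compute rhs = x³ + 7·x + 12 mod 17, then count y ∈ F_17 with y² ≡ rhs.
  x = 0: rhs = 12, matching y values: none (0 points).
  x = 1: rhs = 3, matching y values: none (0 points).
  x = 2: rhs = 0, matching y values: 0 (1 points).
  x = 3: rhs = 9, matching y values: 3, 14 (2 points).
  x = 4: rhs = 2, matching y values: 6, 11 (2 points).
  x = 5: rhs = 2, matching y values: 6, 11 (2 points).
  x = 6: rhs = 15, matching y values: 7, 10 (2 points).
  x = 7: rhs = 13, matching y values: 8, 9 (2 points).
  x = 8: rhs = 2, matching y values: 6, 11 (2 points).
  x = 9: rhs = 5, matching y values: none (0 points).
  x = 10: rhs = 11, matching y values: none (0 points).
  x = 11: rhs = 9, matching y values: 3, 14 (2 points).
  x = 12: rhs = 5, matching y values: none (0 points).
  x = 13: rhs = 5, matching y values: none (0 points).
  x = 14: rhs = 15, matching y values: 7, 10 (2 points).
  x = 15: rhs = 7, matching y values: none (0 points).
  x = 16: rhs = 4, matching y values: 2, 15 (2 points).
Total affine count: 19.
Full point count |E(F_17)| = 19 + 1 = 20.
Hasse bound: |20 − (17+1)| = |2| = 2 ≤ 2√17 ≈ 8.2462 ✓.


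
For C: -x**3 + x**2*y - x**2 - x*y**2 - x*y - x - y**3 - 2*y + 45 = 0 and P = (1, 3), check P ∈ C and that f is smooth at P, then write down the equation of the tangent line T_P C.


Tangent line at P: -12*x - 35*y + 117 = 0.

Step 1: f(1, 3) = 0, so P lies on C.
Step 2: partial derivatives
  f_x(x, y) = -3*x**2 + 2*x*y - 2*x - y**2 - y - 1, f_y(x, y) = x**2 - 2*x*y - x - 3*y**2 - 2.
  f_x(P) = -12, f_y(P) = -35 (gradient nonzero, so P is smooth).
Step 3: tangent line at P: -12·(x − 1) + -35·(y − 3) = 0.
Expanding: -12*x - 35*y + 117 = 0.


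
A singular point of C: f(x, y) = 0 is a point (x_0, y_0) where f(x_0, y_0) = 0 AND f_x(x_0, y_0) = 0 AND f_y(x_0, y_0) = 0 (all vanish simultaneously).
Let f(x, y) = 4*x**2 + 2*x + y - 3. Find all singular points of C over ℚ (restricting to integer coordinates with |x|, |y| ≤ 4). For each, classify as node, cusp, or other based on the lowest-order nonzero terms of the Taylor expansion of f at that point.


No singular points in the scanned grid; C is smooth there.

Compute partial derivatives:
  f_x = 8*x + 2.
  f_y = 1.
f_y = 1 is a nonzero constant, so f_y never vanishes: no point (x, y) can satisfy f = f_x = f_y = 0. In particular no (x, y) ∈ {−4, ..., 4}² is singular; the curve is smooth.


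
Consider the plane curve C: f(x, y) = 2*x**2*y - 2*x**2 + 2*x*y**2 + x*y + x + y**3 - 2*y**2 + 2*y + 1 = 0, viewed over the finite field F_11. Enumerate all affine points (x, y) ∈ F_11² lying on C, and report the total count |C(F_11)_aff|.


Affine F_11-points: {(1, 0), (3, 6), (5, 0), (5, 1), (5, 2), (6, 2), (6, 8), (7, 4), (7, 8), (7, 9), (10, 6)}; count = 11.

For each of the 121 pairs (x, y) ∈ F_11², evaluate f(x, y) mod 11. Record the zeros.
  x = 0: [0↦1, 1↦2, 2↦5, 3↦5, 4↦8, 5↦9, 6↦3, 7↦7, 8↦5, 9↦3, 10↦7]  zeros at y ∈ ∅
  x = 1: [0↦0, 1↦6, 2↦7, 3↦9, 4↦7, 5↦7, 6↦4, 7↦4, 8↦2, 9↦4, 10↦5]  zeros at y ∈ {0}
  x = 2: [0↦6, 1↦10, 2↦2, 3↦10, 4↦7, 5↦10, 6↦3, 7↦3, 8↦5, 9↦4, 10↦6]  zeros at y ∈ ∅
  x = 3: [0↦8, 1↦3, 2↦1, 3↦8, 4↦8, 5↦7, 6↦0, 7↦4, 8↦3, 9↦3, 10↦10]  zeros at y ∈ {6}
  x = 4: [0↦6, 1↦7, 2↦4, 3↦3, 4↦10, 5↦9, 6↦6, 7↦7, 8↦7, 9↦1, 10↦6]  zeros at y ∈ ∅
  x = 5: [0↦0, 1↦0, 2↦0, 3↦6, 4↦2, 5↦5, 6↦10, 7↦1, 8↦6, 9↦9, 10↦5]  zeros at y ∈ {0, 1, 2}
  x = 6: [0↦1, 1↦4, 2↦0, 3↦6, 4↦6, 5↦6, 6↦1, 7↦8, 8↦0, 9↦5, 10↦7]  zeros at y ∈ {2, 8}
  x = 7: [0↦9, 1↦8, 2↦4, 3↦3, 4↦0, 5↦1, 6↦1, 7↦6, 8↦0, 9↦0, 10↦1]  zeros at y ∈ {4, 8, 9}
  x = 8: [0↦2, 1↦1, 2↦1, 3↦8, 4↦6, 5↦1, 6↦10, 7↦6, 8↦6, 9↦5, 10↦9]  zeros at y ∈ ∅
  x = 9: [0↦2, 1↦5, 2↦2, 3↦10, 4↦2, 5↦6, 6↦6, 7↦8, 8↦7, 9↦9, 10↦9]  zeros at y ∈ ∅
  x = 10: [0↦9, 1↦9, 2↦7, 3↦9, 4↦10, 5↦5, 6↦0, 7↦1, 8↦3, 9↦1, 10↦1]  zeros at y ∈ {6}
Collecting zeros: affine points = {(1, 0), (3, 6), (5, 0), (5, 1), (5, 2), (6, 2), (6, 8), (7, 4), (7, 8), (7, 9), (10, 6)}.
Total count |C(F_11)_aff| = 11.


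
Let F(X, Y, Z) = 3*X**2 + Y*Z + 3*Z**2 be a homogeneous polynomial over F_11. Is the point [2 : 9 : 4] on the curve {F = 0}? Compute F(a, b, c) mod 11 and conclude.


F(2,9,4) ≡ 8 (mod 11); P is NOT on the curve.

Evaluate F(2, 9, 4) term-by-term (mod 11).
  3*X**2 ↦ 3·4·1·1 = 12
  Y*Z ↦ 1·1·9·4 = 36
  3*Z**2 ↦ 3·1·1·16 = 48
Sum: F(2, 9, 4) = (12) + (36) + (48) = 96.
Reducing mod 11: 96 ≡ 8 (mod 11).
Since F(a, b, c) ≡ 8 ≠ 0 (mod 11), P does NOT lie on the curve.


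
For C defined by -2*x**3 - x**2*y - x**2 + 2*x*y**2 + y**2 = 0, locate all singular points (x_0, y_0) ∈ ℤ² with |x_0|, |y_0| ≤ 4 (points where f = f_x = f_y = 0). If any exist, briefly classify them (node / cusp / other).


Singular points: {(0, 0)}; classification: node.

Compute partial derivatives:
  f_x = -6*x**2 - 2*x*y - 2*x + 2*y**2.
  f_y = -x**2 + 4*x*y + 2*y.
Scan x_0 ∈ {−4, ..., 4}. For each x_0, f_y(x_0, y) is a polynomial in y; find its integer roots y ∈ {−4, ..., 4}, then test f_x and f at those candidates.
  x = -4: f_y(-4, y) = -14*y - 16; no integer root y with |y| ≤ 4.
  x = -3: f_y(-3, y) = -10*y - 9; no integer root y with |y| ≤ 4.
  x = -2: f_y(-2, y) = -6*y - 4; no integer root y with |y| ≤ 4.
  x = -1: f_y(-1, y) = -2*y - 1; no integer root y with |y| ≤ 4.
  x = 0: f_y(0, y) = 2*y; vanishes at y ∈ {0}. (0, 0): f_x = 0, f = 0 — SINGULAR.
  x = 1: f_y(1, y) = 6*y - 1; no integer root y with |y| ≤ 4.
  x = 2: f_y(2, y) = 10*y - 4; no integer root y with |y| ≤ 4.
  x = 3: f_y(3, y) = 14*y - 9; no integer root y with |y| ≤ 4.
  x = 4: f_y(4, y) = 18*y - 16; no integer root y with |y| ≤ 4.
Only singular point on the grid: (0, 0).
Classify: substitute x = 0 + u, y = 0 + v and expand: f = -2*u**3 - u**2*v - u**2 + 2*u*v**2 + v**2.
No constant or linear terms (consistent with a singular point). Quadratic part: -u**2 + v**2. Cubic part: -2*u**3 - u**2*v + 2*u*v**2.
The quadratic part v**2 - u**2 = (v − u)(v + u) splits into two distinct linear factors, so there are two distinct tangent lines y − 0 = ±(x − 0) — this is a node (ordinary double point).
Classification: node.


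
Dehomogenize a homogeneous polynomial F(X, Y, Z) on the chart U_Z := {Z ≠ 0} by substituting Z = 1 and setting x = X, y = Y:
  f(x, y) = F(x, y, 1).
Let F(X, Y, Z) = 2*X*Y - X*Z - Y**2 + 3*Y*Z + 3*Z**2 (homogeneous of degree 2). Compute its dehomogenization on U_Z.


f(x, y) = 2*x*y - x - y**2 + 3*y + 3

On U_Z we set Z = 1. Each monomial c·X^i·Y^j·Z^k in F becomes c·x^i·y^j·1^k = c·x^i·y^j.
Substituting Z = 1: F(X, Y, 1) = 2*x*y - x - y**2 + 3*y + 3.
Note: deg(f) ≤ deg(F) = 2; strict inequality happens when F is divisible by Z (lost terms).


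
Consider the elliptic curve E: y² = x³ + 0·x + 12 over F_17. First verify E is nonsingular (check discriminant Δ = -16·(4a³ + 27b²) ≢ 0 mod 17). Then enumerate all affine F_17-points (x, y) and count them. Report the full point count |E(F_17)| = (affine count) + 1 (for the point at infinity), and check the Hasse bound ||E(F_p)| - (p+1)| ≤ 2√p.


Affine points = {(1, 8), (1, 9), (4, 5), (4, 12), (5, 1), (5, 16), (7, 7), (7, 10), (10, 3), (10, 14), (11, 0), (13, 4), (13, 13), (14, 6), (14, 11), (15, 2), (15, 15)}; affine count = 17; |E(F_17)| = 18.

Discriminant check: Δ ∝ 4a³ + 27b² = 4·0³ + 27·12² = 4·0 + 27·144 ≡ 12 (mod 17). Nonzero ⇒ E is nonsingular.
For each x ∈ F_17, compute rhs = x³ + 0·x + 12 mod 17, then count y ∈ F_17 with y² ≡ rhs.
  x = 0: rhs = 12, matching y values: none (0 points).
  x = 1: rhs = 13, matching y values: 8, 9 (2 points).
  x = 2: rhs = 3, matching y values: none (0 points).
  x = 3: rhs = 5, matching y values: none (0 points).
  x = 4: rhs = 8, matching y values: 5, 12 (2 points).
  x = 5: rhs = 1, matching y values: 1, 16 (2 points).
  x = 6: rhs = 7, matching y values: none (0 points).
  x = 7: rhs = 15, matching y values: 7, 10 (2 points).
  x = 8: rhs = 14, matching y values: none (0 points).
  x = 9: rhs = 10, matching y values: none (0 points).
  x = 10: rhs = 9, matching y values: 3, 14 (2 points).
  x = 11: rhs = 0, matching y values: 0 (1 points).
  x = 12: rhs = 6, matching y values: none (0 points).
  x = 13: rhs = 16, matching y values: 4, 13 (2 points).
  x = 14: rhs = 2, matching y values: 6, 11 (2 points).
  x = 15: rhs = 4, matching y values: 2, 15 (2 points).
  x = 16: rhs = 11, matching y values: none (0 points).
Total affine count: 17.
Full point count |E(F_17)| = 17 + 1 = 18.
Hasse bound: |18 − (17+1)| = |0| = 0 ≤ 2√17 ≈ 8.2462 ✓.
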